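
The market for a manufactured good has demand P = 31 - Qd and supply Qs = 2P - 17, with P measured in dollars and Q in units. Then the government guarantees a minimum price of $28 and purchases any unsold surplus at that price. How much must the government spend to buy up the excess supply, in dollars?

Rearranging demand gives Qd = 31 - P. Setting quantity demanded equal to quantity supplied, 31 - P = 2P - 17, gives P* = 16 and Q* = 15.
Because the floor (28) lies above the market-clearing price, it is binding.
At P = 28: Qd = 31 - 28 = 3 and Qs = 2·28 - 17 = 39.
Surplus = Qs - Qd = 36.
Government expenditure = surplus × support price = 36 × 28 = 1008.

1008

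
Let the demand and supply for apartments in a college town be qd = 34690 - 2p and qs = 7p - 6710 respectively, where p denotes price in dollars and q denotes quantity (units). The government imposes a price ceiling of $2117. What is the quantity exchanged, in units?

8109

In a free market, 34690 - 2p = 7p - 6710 gives the equilibrium p* = 4600, q* = 25490.
Since 2117 < 4600, the ceiling is binding.
At p = 2117: qd = 34690 - 2·2117 = 30456 and qs = 7·2117 - 6710 = 8109.
The quantity actually transacted is the short side, supply: 8109.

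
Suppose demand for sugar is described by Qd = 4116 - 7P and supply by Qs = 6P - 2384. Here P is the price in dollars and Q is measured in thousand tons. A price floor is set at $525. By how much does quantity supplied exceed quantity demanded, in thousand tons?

325

Equilibrium: 4116 - 7P = 6P - 2384, so 6500 = 13P and P* = 500, Q* = 616.
The floor of 525 is above the equilibrium price 500, so it binds.
At P = 525: Qd = 4116 - 7·525 = 441 and Qs = 6·525 - 2384 = 766.
Surplus = Qs - Qd = 766 - 441 = 325.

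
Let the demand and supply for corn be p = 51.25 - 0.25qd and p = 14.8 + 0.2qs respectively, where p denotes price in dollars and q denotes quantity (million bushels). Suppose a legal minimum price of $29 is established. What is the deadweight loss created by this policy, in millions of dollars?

0

Rearranging demand gives qd = 205 - 4p; rearranging supply gives qs = 5p - 74. In a free market, 205 - 4p = 5p - 74 gives the equilibrium p* = 31, q* = 81.
The floor of 29 is below the equilibrium price 31, so it is not binding; the market clears at p* = 31, q* = 81.
Since the control does not bind, no trades are prevented and deadweight loss is zero.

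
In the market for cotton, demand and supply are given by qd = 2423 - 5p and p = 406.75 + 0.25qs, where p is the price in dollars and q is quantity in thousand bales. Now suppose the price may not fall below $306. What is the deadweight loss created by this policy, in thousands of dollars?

Rearranging supply gives qs = 4p - 1627. Without the control the market clears where 2423 - 5p = 4p - 1627, i.e. p* = 450 and q* = 173.
The floor of 306 is below the equilibrium price 450, so it is not binding; the market clears at p* = 450, q* = 173.
Since the control does not bind, no trades are prevented and deadweight loss is zero.

0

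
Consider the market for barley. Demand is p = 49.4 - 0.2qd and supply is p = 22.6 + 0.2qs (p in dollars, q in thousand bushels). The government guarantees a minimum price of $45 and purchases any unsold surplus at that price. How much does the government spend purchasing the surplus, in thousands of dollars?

4050

Rearranging demand gives qd = 247 - 5p; rearranging supply gives qs = 5p - 113. Setting quantity demanded equal to quantity supplied, 247 - 5p = 5p - 113, gives p* = 36 and q* = 67.
Since 45 > 36, the floor is binding.
At p = 45: qd = 247 - 5·45 = 22 and qs = 5·45 - 113 = 112.
Surplus = qs - qd = 90.
Government expenditure = surplus × support price = 90 × 45 = 4050.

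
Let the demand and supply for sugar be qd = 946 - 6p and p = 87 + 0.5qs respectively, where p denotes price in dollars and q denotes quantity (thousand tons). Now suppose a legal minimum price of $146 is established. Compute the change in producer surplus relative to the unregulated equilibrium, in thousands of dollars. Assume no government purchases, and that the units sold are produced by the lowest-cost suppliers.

96

Rearranging supply gives qs = 2p - 174. Setting quantity demanded equal to quantity supplied, 946 - 6p = 2p - 174, gives p* = 140 and q* = 106.
Because the floor (146) lies above the market-clearing price, it is binding.
At p = 146: qd = 946 - 6·146 = 70 and qs = 2·146 - 174 = 118.
Producer surplus without the control is ½ · (140 - 87) · 106 = 2809.
With the floor, 70 units are sold at 146. The supply price at q = 70 is 122, so PS = ½ · [(146 - 87) + (146 - 122)] · 70 = 2905.
Change in producer surplus = 2905 - 2809 = 96.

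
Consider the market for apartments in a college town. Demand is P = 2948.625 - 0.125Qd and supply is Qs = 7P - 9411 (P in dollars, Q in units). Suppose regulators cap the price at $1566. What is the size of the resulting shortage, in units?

Rearranging demand gives Qd = 23589 - 8P. In a free market, 23589 - 8P = 7P - 9411 gives the equilibrium P* = 2200, Q* = 5989.
Because the ceiling (1566) lies below the market-clearing price, it is binding.
At P = 1566: Qd = 23589 - 8·1566 = 11061 and Qs = 7·1566 - 9411 = 1551.
Shortage = Qd - Qs = 11061 - 1551 = 9510.

9510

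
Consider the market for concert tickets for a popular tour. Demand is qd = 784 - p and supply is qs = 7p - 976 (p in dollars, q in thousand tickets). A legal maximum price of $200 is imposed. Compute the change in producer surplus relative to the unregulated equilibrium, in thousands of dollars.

In a free market, 784 - p = 7p - 976 gives the equilibrium p* = 220, q* = 564.
The ceiling of 200 is below the equilibrium price 220, so it binds.
At p = 200: qd = 784 - 200 = 584 and qs = 7·200 - 976 = 424.
Producer surplus without the control is ½ · (220 - 976/7) · 564 = 159048/7.
With the ceiling, producers sell 424 units at 200, so PS = ½ · (200 - 976/7) · 424 = 89888/7.
Change in producer surplus = 89888/7 - 159048/7 = -9880.

-9880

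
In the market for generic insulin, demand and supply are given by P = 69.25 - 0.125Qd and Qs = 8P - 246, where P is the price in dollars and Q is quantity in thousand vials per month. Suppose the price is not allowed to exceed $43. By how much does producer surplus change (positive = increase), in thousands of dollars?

-882

Rearranging demand gives Qd = 554 - 8P. In a free market, 554 - 8P = 8P - 246 gives the equilibrium P* = 50, Q* = 154.
The ceiling of 43 is below the equilibrium price 50, so it binds.
At P = 43: Qd = 554 - 8·43 = 210 and Qs = 8·43 - 246 = 98.
Producer surplus without the control is ½ · (50 - 30.75) · 154 = 1482.25.
With the ceiling, producers sell 98 units at 43, so PS = ½ · (43 - 30.75) · 98 = 600.25.
Change in producer surplus = 600.25 - 1482.25 = -882.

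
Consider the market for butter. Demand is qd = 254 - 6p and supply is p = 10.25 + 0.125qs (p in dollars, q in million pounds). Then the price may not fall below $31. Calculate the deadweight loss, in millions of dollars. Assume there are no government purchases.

Rearranging supply gives qs = 8p - 82. Without the control the market clears where 254 - 6p = 8p - 82, i.e. p* = 24 and q* = 110.
The floor of 31 is above the equilibrium price 24, so it binds.
At p = 31: qd = 254 - 6·31 = 68 and qs = 8·31 - 82 = 166.
Quantity traded falls to 68. At q = 68 the demand price is (254 - 68)/6 = 31 and the supply price is (82 + 68)/8 = 18.75.
Deadweight loss = ½ · (31 - 18.75) · (110 - 68) = ½ · 12.25 · 42 = 257.25.

257.25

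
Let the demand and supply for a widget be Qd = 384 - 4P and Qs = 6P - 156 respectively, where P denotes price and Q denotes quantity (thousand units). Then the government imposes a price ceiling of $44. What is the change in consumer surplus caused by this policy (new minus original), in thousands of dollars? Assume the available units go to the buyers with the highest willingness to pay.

Setting quantity demanded equal to quantity supplied, 384 - 4P = 6P - 156, gives P* = 54 and Q* = 168.
Since 44 < 54, the ceiling is binding.
At P = 44: Qd = 384 - 4·44 = 208 and Qs = 6·44 - 156 = 108.
Consumer surplus without the control is ½ · (96 - 54) · 168 = 3528.
With the ceiling, 108 units are sold at 44 (assume they go to the highest-value buyers). The demand price at Q = 108 is 69, so CS = ½ · [(96 - 44) + (69 - 44)] · 108 = 4158.
Change in consumer surplus = 4158 - 3528 = 630.

630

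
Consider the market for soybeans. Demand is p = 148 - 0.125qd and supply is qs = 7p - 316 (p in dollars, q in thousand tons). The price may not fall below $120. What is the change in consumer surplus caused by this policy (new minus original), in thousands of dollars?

-6080

Rearranging demand gives qd = 1184 - 8p. Without the control the market clears where 1184 - 8p = 7p - 316, i.e. p* = 100 and q* = 384.
Since 120 > 100, the floor is binding.
At p = 120: qd = 1184 - 8·120 = 224 and qs = 7·120 - 316 = 524.
Consumer surplus without the control is ½ · (148 - 100) · 384 = 9216.
With the floor, consumers buy 224 units at 120, so CS = ½ · (148 - 120) · 224 = 3136.
Change in consumer surplus = 3136 - 9216 = -6080.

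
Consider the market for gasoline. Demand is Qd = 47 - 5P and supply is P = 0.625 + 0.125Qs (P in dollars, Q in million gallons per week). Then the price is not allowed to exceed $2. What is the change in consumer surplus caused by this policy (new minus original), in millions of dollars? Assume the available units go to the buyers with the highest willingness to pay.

Rearranging supply gives Qs = 8P - 5. Setting quantity demanded equal to quantity supplied, 47 - 5P = 8P - 5, gives P* = 4 and Q* = 27.
The ceiling of 2 is below the equilibrium price 4, so it binds.
At P = 2: Qd = 47 - 5·2 = 37 and Qs = 8·2 - 5 = 11.
Consumer surplus without the control is ½ · (9.4 - 4) · 27 = 72.9.
With the ceiling, 11 units are sold at 2 (assume they go to the highest-value buyers). The demand price at Q = 11 is 7.2, so CS = ½ · [(9.4 - 2) + (7.2 - 2)] · 11 = 69.3.
Change in consumer surplus = 69.3 - 72.9 = -3.6.

-3.6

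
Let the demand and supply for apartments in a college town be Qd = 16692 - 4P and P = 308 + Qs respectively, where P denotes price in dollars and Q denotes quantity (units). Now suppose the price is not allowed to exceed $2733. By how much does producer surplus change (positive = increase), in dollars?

Rearranging supply gives Qs = P - 308. In a free market, 16692 - 4P = P - 308 gives the equilibrium P* = 3400, Q* = 3092.
The ceiling of 2733 is below the equilibrium price 3400, so it binds.
At P = 2733: Qd = 16692 - 4·2733 = 5760 and Qs = 2733 - 308 = 2425.
Producer surplus without the control is ½ · (3400 - 308) · 3092 = 4780232.
With the ceiling, producers sell 2425 units at 2733, so PS = ½ · (2733 - 308) · 2425 = 2940312.5.
Change in producer surplus = 2940312.5 - 4780232 = -1839919.5.

-1839919.5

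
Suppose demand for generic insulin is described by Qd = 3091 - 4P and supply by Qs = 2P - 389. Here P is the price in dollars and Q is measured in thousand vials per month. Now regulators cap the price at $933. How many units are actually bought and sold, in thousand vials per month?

771

Without the control the market clears where 3091 - 4P = 2P - 389, i.e. P* = 580 and Q* = 771.
Since 933 is above P* = 580, the ceiling does not bind and the free-market outcome prevails.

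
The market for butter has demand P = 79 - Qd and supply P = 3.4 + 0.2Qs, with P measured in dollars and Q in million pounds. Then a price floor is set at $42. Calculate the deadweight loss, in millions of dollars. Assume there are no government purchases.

Rearranging demand gives Qd = 79 - P; rearranging supply gives Qs = 5P - 17. Without the control the market clears where 79 - P = 5P - 17, i.e. P* = 16 and Q* = 63.
Since 42 > 16, the floor is binding.
At P = 42: Qd = 79 - 42 = 37 and Qs = 5·42 - 17 = 193.
Quantity traded falls to 37. At Q = 37 the demand price is 79 - 37 = 42 and the supply price is (17 + 37)/5 = 10.8.
Deadweight loss = ½ · (42 - 10.8) · (63 - 37) = ½ · 31.2 · 26 = 405.6.

405.6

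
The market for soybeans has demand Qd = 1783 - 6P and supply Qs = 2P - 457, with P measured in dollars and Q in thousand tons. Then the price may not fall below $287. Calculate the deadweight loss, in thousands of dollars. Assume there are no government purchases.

588

Setting quantity demanded equal to quantity supplied, 1783 - 6P = 2P - 457, gives P* = 280 and Q* = 103.
Because the floor (287) lies above the market-clearing price, it is binding.
At P = 287: Qd = 1783 - 6·287 = 61 and Qs = 2·287 - 457 = 117.
Quantity traded falls to 61. At Q = 61 the demand price is (1783 - 61)/6 = 287 and the supply price is (457 + 61)/2 = 259.
Deadweight loss = ½ · (287 - 259) · (103 - 61) = ½ · 28 · 42 = 588.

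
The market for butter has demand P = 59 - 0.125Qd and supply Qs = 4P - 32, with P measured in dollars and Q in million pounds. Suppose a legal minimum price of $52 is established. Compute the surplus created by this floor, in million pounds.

Rearranging demand gives Qd = 472 - 8P. In a free market, 472 - 8P = 4P - 32 gives the equilibrium P* = 42, Q* = 136.
Because the floor (52) lies above the market-clearing price, it is binding.
At P = 52: Qd = 472 - 8·52 = 56 and Qs = 4·52 - 32 = 176.
Surplus = Qs - Qd = 176 - 56 = 120.

120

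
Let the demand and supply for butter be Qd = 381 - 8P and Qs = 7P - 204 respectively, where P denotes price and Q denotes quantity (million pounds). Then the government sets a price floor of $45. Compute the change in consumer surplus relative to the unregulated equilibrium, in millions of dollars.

-270

In a free market, 381 - 8P = 7P - 204 gives the equilibrium P* = 39, Q* = 69.
Since 45 > 39, the floor is binding.
At P = 45: Qd = 381 - 8·45 = 21 and Qs = 7·45 - 204 = 111.
Consumer surplus without the control is ½ · (47.625 - 39) · 69 = 297.5625.
With the floor, consumers buy 21 units at 45, so CS = ½ · (47.625 - 45) · 21 = 27.5625.
Change in consumer surplus = 27.5625 - 297.5625 = -270.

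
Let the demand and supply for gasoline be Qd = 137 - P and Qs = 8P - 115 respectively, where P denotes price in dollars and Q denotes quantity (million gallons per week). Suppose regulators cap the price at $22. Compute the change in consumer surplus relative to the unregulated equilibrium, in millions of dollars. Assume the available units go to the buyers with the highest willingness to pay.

-786

Setting quantity demanded equal to quantity supplied, 137 - P = 8P - 115, gives P* = 28 and Q* = 109.
Because the ceiling (22) lies below the market-clearing price, it is binding.
At P = 22: Qd = 137 - 22 = 115 and Qs = 8·22 - 115 = 61.
Consumer surplus without the control is ½ · (137 - 28) · 109 = 5940.5.
With the ceiling, 61 units are sold at 22 (assume they go to the highest-value buyers). The demand price at Q = 61 is 76, so CS = ½ · [(137 - 22) + (76 - 22)] · 61 = 5154.5.
Change in consumer surplus = 5154.5 - 5940.5 = -786.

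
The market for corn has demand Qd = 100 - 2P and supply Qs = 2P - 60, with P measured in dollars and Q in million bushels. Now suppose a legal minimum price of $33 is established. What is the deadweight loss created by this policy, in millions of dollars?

Setting quantity demanded equal to quantity supplied, 100 - 2P = 2P - 60, gives P* = 40 and Q* = 20.
The floor of 33 is below the equilibrium price 40, so it is not binding; the market clears at P* = 40, Q* = 20.
Since the control does not bind, no trades are prevented and deadweight loss is zero.

0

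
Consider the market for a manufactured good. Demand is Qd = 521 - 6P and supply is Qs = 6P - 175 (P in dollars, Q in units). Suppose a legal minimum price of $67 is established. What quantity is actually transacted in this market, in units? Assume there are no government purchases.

119

Setting quantity demanded equal to quantity supplied, 521 - 6P = 6P - 175, gives P* = 58 and Q* = 173.
Since 67 > 58, the floor is binding.
At P = 67: Qd = 521 - 6·67 = 119 and Qs = 6·67 - 175 = 227.
The quantity actually transacted is the short side, demand: 119.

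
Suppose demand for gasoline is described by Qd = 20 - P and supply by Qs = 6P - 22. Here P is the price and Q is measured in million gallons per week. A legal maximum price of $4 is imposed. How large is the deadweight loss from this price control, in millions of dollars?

Setting quantity demanded equal to quantity supplied, 20 - P = 6P - 22, gives P* = 6 and Q* = 14.
The ceiling of 4 is below the equilibrium price 6, so it binds.
At P = 4: Qd = 20 - 4 = 16 and Qs = 6·4 - 22 = 2.
Quantity traded falls to 2. At Q = 2 the demand price is 20 - 2 = 18 and the supply price is (22 + 2)/6 = 4.
Deadweight loss = ½ · (18 - 4) · (14 - 2) = ½ · 14 · 12 = 84.

84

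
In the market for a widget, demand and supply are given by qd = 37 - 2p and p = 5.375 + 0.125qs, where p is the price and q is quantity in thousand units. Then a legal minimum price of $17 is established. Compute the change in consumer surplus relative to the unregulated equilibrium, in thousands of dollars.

Rearranging supply gives qs = 8p - 43. Without the control the market clears where 37 - 2p = 8p - 43, i.e. p* = 8 and q* = 21.
Since 17 > 8, the floor is binding.
At p = 17: qd = 37 - 2·17 = 3 and qs = 8·17 - 43 = 93.
Consumer surplus without the control is ½ · (18.5 - 8) · 21 = 110.25.
With the floor, consumers buy 3 units at 17, so CS = ½ · (18.5 - 17) · 3 = 2.25.
Change in consumer surplus = 2.25 - 110.25 = -108.

-108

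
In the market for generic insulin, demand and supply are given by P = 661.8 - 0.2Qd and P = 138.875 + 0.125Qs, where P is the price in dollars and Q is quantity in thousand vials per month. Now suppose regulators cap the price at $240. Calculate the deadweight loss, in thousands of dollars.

104000

Rearranging demand gives Qd = 3309 - 5P; rearranging supply gives Qs = 8P - 1111. Equilibrium: 3309 - 5P = 8P - 1111, so 4420 = 13P and P* = 340, Q* = 1609.
The ceiling of 240 is below the equilibrium price 340, so it binds.
At P = 240: Qd = 3309 - 5·240 = 2109 and Qs = 8·240 - 1111 = 809.
Quantity traded falls to 809. At Q = 809 the demand price is (3309 - 809)/5 = 500 and the supply price is (1111 + 809)/8 = 240.
Deadweight loss = ½ · (500 - 240) · (1609 - 809) = ½ · 260 · 800 = 104000.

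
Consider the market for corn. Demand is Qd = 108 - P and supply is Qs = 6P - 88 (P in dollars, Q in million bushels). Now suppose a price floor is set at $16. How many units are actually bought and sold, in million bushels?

80

Equilibrium: 108 - P = 6P - 88, so 196 = 7P and P* = 28, Q* = 80.
Since 16 is below P* = 28, the floor does not bind and the free-market outcome prevails.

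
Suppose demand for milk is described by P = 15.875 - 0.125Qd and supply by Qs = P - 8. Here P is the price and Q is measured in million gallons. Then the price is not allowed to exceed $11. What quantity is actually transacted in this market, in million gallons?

Rearranging demand gives Qd = 127 - 8P. In a free market, 127 - 8P = P - 8 gives the equilibrium P* = 15, Q* = 7.
The ceiling of 11 is below the equilibrium price 15, so it binds.
At P = 11: Qd = 127 - 8·11 = 39 and Qs = 11 - 8 = 3.
The quantity actually transacted is the short side, supply: 3.

3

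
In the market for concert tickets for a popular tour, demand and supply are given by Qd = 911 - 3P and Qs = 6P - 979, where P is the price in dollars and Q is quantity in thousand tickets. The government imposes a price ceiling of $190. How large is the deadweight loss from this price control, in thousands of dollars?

In a free market, 911 - 3P = 6P - 979 gives the equilibrium P* = 210, Q* = 281.
The ceiling of 190 is below the equilibrium price 210, so it binds.
At P = 190: Qd = 911 - 3·190 = 341 and Qs = 6·190 - 979 = 161.
Quantity traded falls to 161. At Q = 161 the demand price is (911 - 161)/3 = 250 and the supply price is (979 + 161)/6 = 190.
Deadweight loss = ½ · (250 - 190) · (281 - 161) = ½ · 60 · 120 = 3600.

3600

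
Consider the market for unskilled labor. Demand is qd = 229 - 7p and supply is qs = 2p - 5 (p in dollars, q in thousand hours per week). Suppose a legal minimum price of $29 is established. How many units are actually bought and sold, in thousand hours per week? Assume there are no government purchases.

Setting quantity demanded equal to quantity supplied, 229 - 7p = 2p - 5, gives p* = 26 and q* = 47.
Because the floor (29) lies above the market-clearing price, it is binding.
At p = 29: qd = 229 - 7·29 = 26 and qs = 2·29 - 5 = 53.
The quantity actually transacted is the short side, demand: 26.

26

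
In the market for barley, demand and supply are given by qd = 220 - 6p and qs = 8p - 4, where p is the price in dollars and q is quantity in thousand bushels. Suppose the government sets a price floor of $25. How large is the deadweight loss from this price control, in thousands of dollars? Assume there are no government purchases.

In a free market, 220 - 6p = 8p - 4 gives the equilibrium p* = 16, q* = 124.
Since 25 > 16, the floor is binding.
At p = 25: qd = 220 - 6·25 = 70 and qs = 8·25 - 4 = 196.
Quantity traded falls to 70. At q = 70 the demand price is (220 - 70)/6 = 25 and the supply price is (4 + 70)/8 = 9.25.
Deadweight loss = ½ · (25 - 9.25) · (124 - 70) = ½ · 15.75 · 54 = 425.25.

425.25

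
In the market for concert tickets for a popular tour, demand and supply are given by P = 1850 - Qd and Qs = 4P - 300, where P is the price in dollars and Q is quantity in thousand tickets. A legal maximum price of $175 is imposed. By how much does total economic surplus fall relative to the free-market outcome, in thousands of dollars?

650250

Rearranging demand gives Qd = 1850 - P. In a free market, 1850 - P = 4P - 300 gives the equilibrium P* = 430, Q* = 1420.
Because the ceiling (175) lies below the market-clearing price, it is binding.
At P = 175: Qd = 1850 - 175 = 1675 and Qs = 4·175 - 300 = 400.
Quantity traded falls to 400. At Q = 400 the demand price is 1850 - 400 = 1450 and the supply price is (300 + 400)/4 = 175.
Deadweight loss = ½ · (1450 - 175) · (1420 - 400) = ½ · 1275 · 1020 = 650250.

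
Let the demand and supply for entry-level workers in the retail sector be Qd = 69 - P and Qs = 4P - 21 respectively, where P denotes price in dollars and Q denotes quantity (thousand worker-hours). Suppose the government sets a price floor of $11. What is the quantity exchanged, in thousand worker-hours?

Equilibrium: 69 - P = 4P - 21, so 90 = 5P and P* = 18, Q* = 51.
Since 11 is below P* = 18, the floor does not bind and the free-market outcome prevails.

51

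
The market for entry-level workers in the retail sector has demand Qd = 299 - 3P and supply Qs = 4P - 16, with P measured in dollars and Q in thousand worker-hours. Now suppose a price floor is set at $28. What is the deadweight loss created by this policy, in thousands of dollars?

Equilibrium: 299 - 3P = 4P - 16, so 315 = 7P and P* = 45, Q* = 164.
The floor of 28 is below the equilibrium price 45, so it is not binding; the market clears at P* = 45, Q* = 164.
Since the control does not bind, no trades are prevented and deadweight loss is zero.

0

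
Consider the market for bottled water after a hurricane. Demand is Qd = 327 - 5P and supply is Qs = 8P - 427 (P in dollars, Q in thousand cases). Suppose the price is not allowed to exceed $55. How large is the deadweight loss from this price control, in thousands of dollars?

93.6

Without the control the market clears where 327 - 5P = 8P - 427, i.e. P* = 58 and Q* = 37.
The ceiling of 55 is below the equilibrium price 58, so it binds.
At P = 55: Qd = 327 - 5·55 = 52 and Qs = 8·55 - 427 = 13.
Quantity traded falls to 13. At Q = 13 the demand price is (327 - 13)/5 = 62.8 and the supply price is (427 + 13)/8 = 55.
Deadweight loss = ½ · (62.8 - 55) · (37 - 13) = ½ · 7.8 · 24 = 93.6.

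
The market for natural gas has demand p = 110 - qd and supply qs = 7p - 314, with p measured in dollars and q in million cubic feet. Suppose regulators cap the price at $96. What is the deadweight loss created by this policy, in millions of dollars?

0

Rearranging demand gives qd = 110 - p. Without the control the market clears where 110 - p = 7p - 314, i.e. p* = 53 and q* = 57.
The ceiling of 96 is above the equilibrium price 53, so it is not binding; the market clears at p* = 53, q* = 57.
Since the control does not bind, no trades are prevented and deadweight loss is zero.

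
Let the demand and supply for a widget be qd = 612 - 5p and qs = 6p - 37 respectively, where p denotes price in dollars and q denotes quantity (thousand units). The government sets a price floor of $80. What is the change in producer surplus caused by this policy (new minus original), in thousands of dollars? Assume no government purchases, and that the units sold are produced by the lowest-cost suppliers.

3533.25

Without the control the market clears where 612 - 5p = 6p - 37, i.e. p* = 59 and q* = 317.
Since 80 > 59, the floor is binding.
At p = 80: qd = 612 - 5·80 = 212 and qs = 6·80 - 37 = 443.
Producer surplus without the control is ½ · (59 - 37/6) · 317 = 100489/12.
With the floor, 212 units are sold at 80. The supply price at q = 212 is 41.5, so PS = ½ · [(80 - 37/6) + (80 - 41.5)] · 212 = 35722/3.
Change in producer surplus = 35722/3 - 100489/12 = 3533.25.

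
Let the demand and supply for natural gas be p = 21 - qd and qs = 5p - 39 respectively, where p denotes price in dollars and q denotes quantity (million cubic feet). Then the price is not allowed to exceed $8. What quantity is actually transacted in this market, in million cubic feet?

Rearranging demand gives qd = 21 - p. Equilibrium: 21 - p = 5p - 39, so 60 = 6p and p* = 10, q* = 11.
Since 8 < 10, the ceiling is binding.
At p = 8: qd = 21 - 8 = 13 and qs = 5·8 - 39 = 1.
The quantity actually transacted is the short side, supply: 1.

1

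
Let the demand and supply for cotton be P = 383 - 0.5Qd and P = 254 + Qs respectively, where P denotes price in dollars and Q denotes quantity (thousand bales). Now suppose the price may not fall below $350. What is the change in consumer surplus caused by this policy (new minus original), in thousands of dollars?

-760

Rearranging demand gives Qd = 766 - 2P; rearranging supply gives Qs = P - 254. Setting quantity demanded equal to quantity supplied, 766 - 2P = P - 254, gives P* = 340 and Q* = 86.
Since 350 > 340, the floor is binding.
At P = 350: Qd = 766 - 2·350 = 66 and Qs = 350 - 254 = 96.
Consumer surplus without the control is ½ · (383 - 340) · 86 = 1849.
With the floor, consumers buy 66 units at 350, so CS = ½ · (383 - 350) · 66 = 1089.
Change in consumer surplus = 1089 - 1849 = -760.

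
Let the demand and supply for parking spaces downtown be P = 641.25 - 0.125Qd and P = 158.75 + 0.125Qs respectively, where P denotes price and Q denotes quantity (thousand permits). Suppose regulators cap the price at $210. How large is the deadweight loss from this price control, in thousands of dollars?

288800

Rearranging demand gives Qd = 5130 - 8P; rearranging supply gives Qs = 8P - 1270. Equilibrium: 5130 - 8P = 8P - 1270, so 6400 = 16P and P* = 400, Q* = 1930.
The ceiling of 210 is below the equilibrium price 400, so it binds.
At P = 210: Qd = 5130 - 8·210 = 3450 and Qs = 8·210 - 1270 = 410.
Quantity traded falls to 410. At Q = 410 the demand price is (5130 - 410)/8 = 590 and the supply price is (1270 + 410)/8 = 210.
Deadweight loss = ½ · (590 - 210) · (1930 - 410) = ½ · 380 · 1520 = 288800.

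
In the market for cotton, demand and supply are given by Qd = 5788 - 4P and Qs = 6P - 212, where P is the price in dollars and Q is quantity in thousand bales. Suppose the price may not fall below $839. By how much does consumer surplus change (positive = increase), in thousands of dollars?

In a free market, 5788 - 4P = 6P - 212 gives the equilibrium P* = 600, Q* = 3388.
Since 839 > 600, the floor is binding.
At P = 839: Qd = 5788 - 4·839 = 2432 and Qs = 6·839 - 212 = 4822.
Consumer surplus without the control is ½ · (1447 - 600) · 3388 = 1434818.
With the floor, consumers buy 2432 units at 839, so CS = ½ · (1447 - 839) · 2432 = 739328.
Change in consumer surplus = 739328 - 1434818 = -695490.

-695490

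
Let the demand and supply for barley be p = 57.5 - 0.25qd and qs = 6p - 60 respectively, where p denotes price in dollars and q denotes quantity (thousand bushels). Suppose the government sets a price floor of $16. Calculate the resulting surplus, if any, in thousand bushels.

Rearranging demand gives qd = 230 - 4p. Without the control the market clears where 230 - 4p = 6p - 60, i.e. p* = 29 and q* = 114.
Since 16 is below p* = 29, the floor does not bind and the free-market outcome prevails.
Since the control does not bind, there is no surplus.

0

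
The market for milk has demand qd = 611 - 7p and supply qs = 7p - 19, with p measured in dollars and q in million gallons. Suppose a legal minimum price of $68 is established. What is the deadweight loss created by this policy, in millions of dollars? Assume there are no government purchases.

3703

Setting quantity demanded equal to quantity supplied, 611 - 7p = 7p - 19, gives p* = 45 and q* = 296.
Since 68 > 45, the floor is binding.
At p = 68: qd = 611 - 7·68 = 135 and qs = 7·68 - 19 = 457.
Quantity traded falls to 135. At q = 135 the demand price is (611 - 135)/7 = 68 and the supply price is (19 + 135)/7 = 22.
Deadweight loss = ½ · (68 - 22) · (296 - 135) = ½ · 46 · 161 = 3703.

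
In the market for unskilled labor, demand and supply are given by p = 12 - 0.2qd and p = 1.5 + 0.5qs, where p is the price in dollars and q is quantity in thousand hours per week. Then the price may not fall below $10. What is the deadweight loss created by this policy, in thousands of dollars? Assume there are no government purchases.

8.75

Rearranging demand gives qd = 60 - 5p; rearranging supply gives qs = 2p - 3. In a free market, 60 - 5p = 2p - 3 gives the equilibrium p* = 9, q* = 15.
Because the floor (10) lies above the market-clearing price, it is binding.
At p = 10: qd = 60 - 5·10 = 10 and qs = 2·10 - 3 = 17.
Quantity traded falls to 10. At q = 10 the demand price is (60 - 10)/5 = 10 and the supply price is (3 + 10)/2 = 6.5.
Deadweight loss = ½ · (10 - 6.5) · (15 - 10) = ½ · 3.5 · 5 = 8.75.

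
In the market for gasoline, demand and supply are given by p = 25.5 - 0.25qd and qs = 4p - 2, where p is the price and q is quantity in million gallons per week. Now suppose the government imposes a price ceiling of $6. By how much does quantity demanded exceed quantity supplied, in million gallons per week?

Rearranging demand gives qd = 102 - 4p. Setting quantity demanded equal to quantity supplied, 102 - 4p = 4p - 2, gives p* = 13 and q* = 50.
The ceiling of 6 is below the equilibrium price 13, so it binds.
At p = 6: qd = 102 - 4·6 = 78 and qs = 4·6 - 2 = 22.
Shortage = qd - qs = 78 - 22 = 56.

56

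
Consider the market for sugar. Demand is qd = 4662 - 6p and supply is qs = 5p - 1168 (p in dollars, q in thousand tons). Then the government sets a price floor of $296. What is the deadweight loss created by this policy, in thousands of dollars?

0

In a free market, 4662 - 6p = 5p - 1168 gives the equilibrium p* = 530, q* = 1482.
The floor of 296 is below the equilibrium price 530, so it is not binding; the market clears at p* = 530, q* = 1482.
Since the control does not bind, no trades are prevented and deadweight loss is zero.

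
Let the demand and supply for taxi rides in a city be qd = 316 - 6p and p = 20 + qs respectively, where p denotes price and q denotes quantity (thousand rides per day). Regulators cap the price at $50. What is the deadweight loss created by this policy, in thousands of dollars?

0

Rearranging supply gives qs = p - 20. Equilibrium: 316 - 6p = p - 20, so 336 = 7p and p* = 48, q* = 28.
Since 50 is above p* = 48, the ceiling does not bind and the free-market outcome prevails.
Since the control does not bind, no trades are prevented and deadweight loss is zero.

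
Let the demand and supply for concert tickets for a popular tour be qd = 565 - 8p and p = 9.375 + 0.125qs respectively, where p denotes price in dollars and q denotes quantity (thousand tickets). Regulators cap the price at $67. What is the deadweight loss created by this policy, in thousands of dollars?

0

Rearranging supply gives qs = 8p - 75. Setting quantity demanded equal to quantity supplied, 565 - 8p = 8p - 75, gives p* = 40 and q* = 245.
Since 67 is above p* = 40, the ceiling does not bind and the free-market outcome prevails.
Since the control does not bind, no trades are prevented and deadweight loss is zero.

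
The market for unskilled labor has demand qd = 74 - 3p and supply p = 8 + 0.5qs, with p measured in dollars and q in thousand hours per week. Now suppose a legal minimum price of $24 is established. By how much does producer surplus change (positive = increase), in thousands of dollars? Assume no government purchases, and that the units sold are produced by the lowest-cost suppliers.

Rearranging supply gives qs = 2p - 16. Without the control the market clears where 74 - 3p = 2p - 16, i.e. p* = 18 and q* = 20.
The floor of 24 is above the equilibrium price 18, so it binds.
At p = 24: qd = 74 - 3·24 = 2 and qs = 2·24 - 16 = 32.
Producer surplus without the control is ½ · (18 - 8) · 20 = 100.
With the floor, 2 units are sold at 24. The supply price at q = 2 is 9, so PS = ½ · [(24 - 8) + (24 - 9)] · 2 = 31.
Change in producer surplus = 31 - 100 = -69.

-69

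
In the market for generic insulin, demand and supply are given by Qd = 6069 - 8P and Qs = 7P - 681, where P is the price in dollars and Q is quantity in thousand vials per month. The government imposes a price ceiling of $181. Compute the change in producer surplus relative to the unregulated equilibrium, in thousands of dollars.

Without the control the market clears where 6069 - 8P = 7P - 681, i.e. P* = 450 and Q* = 2469.
Since 181 < 450, the ceiling is binding.
At P = 181: Qd = 6069 - 8·181 = 4621 and Qs = 7·181 - 681 = 586.
Producer surplus without the control is ½ · (450 - 681/7) · 2469 = 6095961/14.
With the ceiling, producers sell 586 units at 181, so PS = ½ · (181 - 681/7) · 586 = 171698/7.
Change in producer surplus = 171698/7 - 6095961/14 = -410897.5.

-410897.5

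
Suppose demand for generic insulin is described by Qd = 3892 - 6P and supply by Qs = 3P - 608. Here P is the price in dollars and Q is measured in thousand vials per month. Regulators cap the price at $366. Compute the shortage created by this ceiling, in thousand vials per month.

Without the control the market clears where 3892 - 6P = 3P - 608, i.e. P* = 500 and Q* = 892.
Since 366 < 500, the ceiling is binding.
At P = 366: Qd = 3892 - 6·366 = 1696 and Qs = 3·366 - 608 = 490.
Shortage = Qd - Qs = 1696 - 490 = 1206.

1206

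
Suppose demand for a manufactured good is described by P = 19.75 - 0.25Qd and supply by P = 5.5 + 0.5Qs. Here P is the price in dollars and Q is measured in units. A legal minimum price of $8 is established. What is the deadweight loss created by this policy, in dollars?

Rearranging demand gives Qd = 79 - 4P; rearranging supply gives Qs = 2P - 11. Equilibrium: 79 - 4P = 2P - 11, so 90 = 6P and P* = 15, Q* = 19.
The floor of 8 is below the equilibrium price 15, so it is not binding; the market clears at P* = 15, Q* = 19.
Since the control does not bind, no trades are prevented and deadweight loss is zero.

0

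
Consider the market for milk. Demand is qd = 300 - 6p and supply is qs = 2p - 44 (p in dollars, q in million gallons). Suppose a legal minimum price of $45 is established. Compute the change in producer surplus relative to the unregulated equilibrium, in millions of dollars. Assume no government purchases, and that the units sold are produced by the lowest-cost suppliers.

24

Without the control the market clears where 300 - 6p = 2p - 44, i.e. p* = 43 and q* = 42.
The floor of 45 is above the equilibrium price 43, so it binds.
At p = 45: qd = 300 - 6·45 = 30 and qs = 2·45 - 44 = 46.
Producer surplus without the control is ½ · (43 - 22) · 42 = 441.
With the floor, 30 units are sold at 45. The supply price at q = 30 is 37, so PS = ½ · [(45 - 22) + (45 - 37)] · 30 = 465.
Change in producer surplus = 465 - 441 = 24.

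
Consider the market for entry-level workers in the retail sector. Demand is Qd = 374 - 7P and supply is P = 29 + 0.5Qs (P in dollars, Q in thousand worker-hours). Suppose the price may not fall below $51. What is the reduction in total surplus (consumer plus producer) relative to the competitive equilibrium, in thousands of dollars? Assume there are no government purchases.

Rearranging supply gives Qs = 2P - 58. Setting quantity demanded equal to quantity supplied, 374 - 7P = 2P - 58, gives P* = 48 and Q* = 38.
The floor of 51 is above the equilibrium price 48, so it binds.
At P = 51: Qd = 374 - 7·51 = 17 and Qs = 2·51 - 58 = 44.
Quantity traded falls to 17. At Q = 17 the demand price is (374 - 17)/7 = 51 and the supply price is (58 + 17)/2 = 37.5.
Deadweight loss = ½ · (51 - 37.5) · (38 - 17) = ½ · 13.5 · 21 = 141.75.

141.75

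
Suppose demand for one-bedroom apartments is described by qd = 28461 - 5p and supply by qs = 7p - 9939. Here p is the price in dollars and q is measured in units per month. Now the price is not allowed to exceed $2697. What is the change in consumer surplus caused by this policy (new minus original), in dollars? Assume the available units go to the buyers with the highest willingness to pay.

Setting quantity demanded equal to quantity supplied, 28461 - 5p = 7p - 9939, gives p* = 3200 and q* = 12461.
Because the ceiling (2697) lies below the market-clearing price, it is binding.
At p = 2697: qd = 28461 - 5·2697 = 14976 and qs = 7·2697 - 9939 = 8940.
Consumer surplus without the control is ½ · (5692.2 - 3200) · 12461 = 15527652.1.
With the ceiling, 8940 units are sold at 2697 (assume they go to the highest-value buyers). The demand price at q = 8940 is 3904.2, so CS = ½ · [(5692.2 - 2697) + (3904.2 - 2697)] · 8940 = 18784728.
Change in consumer surplus = 18784728 - 15527652.1 = 3257075.9.

3257075.9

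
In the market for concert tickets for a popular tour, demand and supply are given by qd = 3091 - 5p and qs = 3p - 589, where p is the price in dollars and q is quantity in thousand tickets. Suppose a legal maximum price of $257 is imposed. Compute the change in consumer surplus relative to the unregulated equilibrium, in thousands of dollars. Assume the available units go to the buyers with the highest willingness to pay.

Setting quantity demanded equal to quantity supplied, 3091 - 5p = 3p - 589, gives p* = 460 and q* = 791.
Since 257 < 460, the ceiling is binding.
At p = 257: qd = 3091 - 5·257 = 1806 and qs = 3·257 - 589 = 182.
Consumer surplus without the control is ½ · (618.2 - 460) · 791 = 62568.1.
With the ceiling, 182 units are sold at 257 (assume they go to the highest-value buyers). The demand price at q = 182 is 581.8, so CS = ½ · [(618.2 - 257) + (581.8 - 257)] · 182 = 62426.
Change in consumer surplus = 62426 - 62568.1 = -142.1.

-142.1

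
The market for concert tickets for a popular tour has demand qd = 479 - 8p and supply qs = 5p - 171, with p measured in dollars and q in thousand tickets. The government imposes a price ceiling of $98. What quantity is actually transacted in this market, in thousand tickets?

79

Without the control the market clears where 479 - 8p = 5p - 171, i.e. p* = 50 and q* = 79.
The ceiling of 98 is above the equilibrium price 50, so it is not binding; the market clears at p* = 50, q* = 79.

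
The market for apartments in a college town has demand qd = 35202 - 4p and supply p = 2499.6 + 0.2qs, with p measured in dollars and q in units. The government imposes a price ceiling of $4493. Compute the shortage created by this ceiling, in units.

Rearranging supply gives qs = 5p - 12498. In a free market, 35202 - 4p = 5p - 12498 gives the equilibrium p* = 5300, q* = 14002.
Because the ceiling (4493) lies below the market-clearing price, it is binding.
At p = 4493: qd = 35202 - 4·4493 = 17230 and qs = 5·4493 - 12498 = 9967.
Shortage = qd - qs = 17230 - 9967 = 7263.

7263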